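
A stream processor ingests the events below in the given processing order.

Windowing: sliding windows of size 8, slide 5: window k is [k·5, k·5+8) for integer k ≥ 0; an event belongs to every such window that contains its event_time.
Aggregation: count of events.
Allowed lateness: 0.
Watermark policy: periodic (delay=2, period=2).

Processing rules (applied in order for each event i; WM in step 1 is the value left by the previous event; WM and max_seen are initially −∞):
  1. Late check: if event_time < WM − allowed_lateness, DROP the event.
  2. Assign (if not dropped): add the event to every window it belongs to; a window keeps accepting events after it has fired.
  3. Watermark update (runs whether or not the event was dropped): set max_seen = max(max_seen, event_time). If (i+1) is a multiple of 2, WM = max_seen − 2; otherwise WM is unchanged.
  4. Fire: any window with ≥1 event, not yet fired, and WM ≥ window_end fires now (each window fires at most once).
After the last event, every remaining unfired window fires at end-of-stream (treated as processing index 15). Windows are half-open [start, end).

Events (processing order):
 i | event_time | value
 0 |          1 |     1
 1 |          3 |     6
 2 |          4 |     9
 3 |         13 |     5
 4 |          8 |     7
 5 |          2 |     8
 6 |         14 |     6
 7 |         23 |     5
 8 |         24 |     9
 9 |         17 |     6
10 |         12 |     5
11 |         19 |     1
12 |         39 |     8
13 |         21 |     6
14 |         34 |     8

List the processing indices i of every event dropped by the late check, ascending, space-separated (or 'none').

4 5 9 10 11 13 14

i=0 t=1 v=1: → [0,8); WM=−∞
i=1 t=3 v=6: → [0,8); WM=1
i=2 t=4 v=9: → [0,8); WM=1
i=3 t=13 v=5: → [10,18); WM=11; [0,8) fires=3
i=4 t=8 v=7: DROP (t<11-0); WM=11
i=5 t=2 v=8: DROP (t<11-0); WM=11
i=6 t=14 v=6: → [10,18); WM=11
i=7 t=23 v=5: → [20,28); WM=21; [10,18) fires=2
i=8 t=24 v=9: → [20,28); WM=21
i=9 t=17 v=6: DROP (t<21-0); WM=22
i=10 t=12 v=5: DROP (t<22-0); WM=22
i=11 t=19 v=1: DROP (t<22-0); WM=22
i=12 t=39 v=8: → [35,43); WM=22
i=13 t=21 v=6: DROP (t<22-0); WM=37; [20,28) fires=2
i=14 t=34 v=8: DROP (t<37-0); WM=37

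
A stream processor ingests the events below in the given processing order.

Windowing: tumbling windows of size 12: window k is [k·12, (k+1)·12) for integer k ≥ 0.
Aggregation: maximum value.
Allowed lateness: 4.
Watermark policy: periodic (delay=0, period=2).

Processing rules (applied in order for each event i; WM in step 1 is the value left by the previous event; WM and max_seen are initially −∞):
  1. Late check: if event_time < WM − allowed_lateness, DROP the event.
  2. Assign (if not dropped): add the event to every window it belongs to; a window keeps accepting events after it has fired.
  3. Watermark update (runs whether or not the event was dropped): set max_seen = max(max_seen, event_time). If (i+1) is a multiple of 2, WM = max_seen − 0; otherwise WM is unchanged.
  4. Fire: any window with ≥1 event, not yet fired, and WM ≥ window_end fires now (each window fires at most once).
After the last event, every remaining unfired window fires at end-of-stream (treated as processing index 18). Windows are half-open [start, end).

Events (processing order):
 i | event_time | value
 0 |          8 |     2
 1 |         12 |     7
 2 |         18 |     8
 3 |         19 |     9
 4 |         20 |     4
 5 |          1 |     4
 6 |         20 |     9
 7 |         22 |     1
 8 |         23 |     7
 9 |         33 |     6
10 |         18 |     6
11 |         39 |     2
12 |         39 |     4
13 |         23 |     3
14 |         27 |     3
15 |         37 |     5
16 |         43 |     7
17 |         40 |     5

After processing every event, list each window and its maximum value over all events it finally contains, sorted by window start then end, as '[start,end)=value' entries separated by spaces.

[0,12)=2 [12,24)=9 [24,36)=6 [36,48)=7

i=0 t=8 v=2: → [0,12); WM=−∞
i=1 t=12 v=7: → [12,24); WM=12; [0,12) fires=2
i=2 t=18 v=8: → [12,24); WM=12
i=3 t=19 v=9: → [12,24); WM=19
i=4 t=20 v=4: → [12,24); WM=19
i=5 t=1 v=4: DROP (t<19-4); WM=20
i=6 t=20 v=9: → [12,24); WM=20
i=7 t=22 v=1: → [12,24); WM=22
i=8 t=23 v=7: → [12,24); WM=22
i=9 t=33 v=6: → [24,36); WM=33; [12,24) fires=9
i=10 t=18 v=6: DROP (t<33-4); WM=33
i=11 t=39 v=2: → [36,48); WM=39; [24,36) fires=6
i=12 t=39 v=4: → [36,48); WM=39
i=13 t=23 v=3: DROP (t<39-4); WM=39
i=14 t=27 v=3: DROP (t<39-4); WM=39
i=15 t=37 v=5: → [36,48); WM=39
i=16 t=43 v=7: → [36,48); WM=39
i=17 t=40 v=5: → [36,48); WM=43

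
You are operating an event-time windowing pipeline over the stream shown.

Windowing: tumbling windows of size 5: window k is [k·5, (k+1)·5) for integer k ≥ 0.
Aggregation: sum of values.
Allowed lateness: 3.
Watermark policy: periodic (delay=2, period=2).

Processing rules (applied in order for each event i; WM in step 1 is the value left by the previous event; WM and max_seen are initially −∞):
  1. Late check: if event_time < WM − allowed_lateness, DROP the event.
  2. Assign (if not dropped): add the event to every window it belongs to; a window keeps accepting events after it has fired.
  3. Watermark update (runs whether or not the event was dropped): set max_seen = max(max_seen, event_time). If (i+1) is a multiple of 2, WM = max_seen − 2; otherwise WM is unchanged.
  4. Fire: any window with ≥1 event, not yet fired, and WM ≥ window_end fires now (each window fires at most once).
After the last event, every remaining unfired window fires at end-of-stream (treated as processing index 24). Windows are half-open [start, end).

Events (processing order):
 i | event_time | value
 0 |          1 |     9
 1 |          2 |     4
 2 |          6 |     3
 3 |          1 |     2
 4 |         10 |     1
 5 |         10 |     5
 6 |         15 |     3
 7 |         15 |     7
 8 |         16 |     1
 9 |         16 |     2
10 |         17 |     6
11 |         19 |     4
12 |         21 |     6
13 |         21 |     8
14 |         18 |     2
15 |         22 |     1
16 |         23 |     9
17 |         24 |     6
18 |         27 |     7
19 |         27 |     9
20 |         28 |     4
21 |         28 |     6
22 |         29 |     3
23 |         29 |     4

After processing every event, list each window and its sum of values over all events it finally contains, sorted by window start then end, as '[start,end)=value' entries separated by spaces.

i=0 t=1 v=9: → [0,5); WM=−∞
i=1 t=2 v=4: → [0,5); WM=0
i=2 t=6 v=3: → [5,10); WM=0
i=3 t=1 v=2: → [0,5); WM=4
i=4 t=10 v=1: → [10,15); WM=4
i=5 t=10 v=5: → [10,15); WM=8; [0,5) fires=15
i=6 t=15 v=3: → [15,20); WM=8
i=7 t=15 v=7: → [15,20); WM=13; [5,10) fires=3
i=8 t=16 v=1: → [15,20); WM=13
i=9 t=16 v=2: → [15,20); WM=14
i=10 t=17 v=6: → [15,20); WM=14
i=11 t=19 v=4: → [15,20); WM=17; [10,15) fires=6
i=12 t=21 v=6: → [20,25); WM=17
i=13 t=21 v=8: → [20,25); WM=19
i=14 t=18 v=2: → [15,20); WM=19
i=15 t=22 v=1: → [20,25); WM=20; [15,20) fires=25
i=16 t=23 v=9: → [20,25); WM=20
i=17 t=24 v=6: → [20,25); WM=22
i=18 t=27 v=7: → [25,30); WM=22
i=19 t=27 v=9: → [25,30); WM=25; [20,25) fires=30
i=20 t=28 v=4: → [25,30); WM=25
i=21 t=28 v=6: → [25,30); WM=26
i=22 t=29 v=3: → [25,30); WM=26
i=23 t=29 v=4: → [25,30); WM=27

[0,5)=15 [5,10)=3 [10,15)=6 [15,20)=25 [20,25)=30 [25,30)=33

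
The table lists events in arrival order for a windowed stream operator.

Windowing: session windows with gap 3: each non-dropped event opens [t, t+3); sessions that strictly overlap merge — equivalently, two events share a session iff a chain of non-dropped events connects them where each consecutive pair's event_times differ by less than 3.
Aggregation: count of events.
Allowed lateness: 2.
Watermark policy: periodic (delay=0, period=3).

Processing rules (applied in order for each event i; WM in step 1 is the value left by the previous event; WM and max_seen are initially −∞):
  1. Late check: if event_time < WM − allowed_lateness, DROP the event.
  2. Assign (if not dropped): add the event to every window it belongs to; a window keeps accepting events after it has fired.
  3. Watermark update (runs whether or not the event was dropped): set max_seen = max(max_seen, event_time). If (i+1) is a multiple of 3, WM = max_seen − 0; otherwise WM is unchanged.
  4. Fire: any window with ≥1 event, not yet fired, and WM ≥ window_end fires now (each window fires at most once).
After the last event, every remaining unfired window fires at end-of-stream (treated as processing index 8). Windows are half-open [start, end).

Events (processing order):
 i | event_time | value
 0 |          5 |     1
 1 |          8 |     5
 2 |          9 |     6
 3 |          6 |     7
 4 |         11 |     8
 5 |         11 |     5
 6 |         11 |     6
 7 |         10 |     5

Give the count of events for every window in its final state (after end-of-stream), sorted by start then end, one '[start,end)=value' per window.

[5,8)=1 [8,14)=6

i=0 t=5 v=1: → [5,8); WM=−∞
i=1 t=8 v=5: → [8,11); WM=−∞
i=2 t=9 v=6: → [8,12); WM=9
i=3 t=6 v=7: DROP (t<9-2); WM=9
i=4 t=11 v=8: → [8,14); WM=9
i=5 t=11 v=5: → [8,14); WM=11
i=6 t=11 v=6: → [8,14); WM=11
i=7 t=10 v=5: → [8,14); WM=11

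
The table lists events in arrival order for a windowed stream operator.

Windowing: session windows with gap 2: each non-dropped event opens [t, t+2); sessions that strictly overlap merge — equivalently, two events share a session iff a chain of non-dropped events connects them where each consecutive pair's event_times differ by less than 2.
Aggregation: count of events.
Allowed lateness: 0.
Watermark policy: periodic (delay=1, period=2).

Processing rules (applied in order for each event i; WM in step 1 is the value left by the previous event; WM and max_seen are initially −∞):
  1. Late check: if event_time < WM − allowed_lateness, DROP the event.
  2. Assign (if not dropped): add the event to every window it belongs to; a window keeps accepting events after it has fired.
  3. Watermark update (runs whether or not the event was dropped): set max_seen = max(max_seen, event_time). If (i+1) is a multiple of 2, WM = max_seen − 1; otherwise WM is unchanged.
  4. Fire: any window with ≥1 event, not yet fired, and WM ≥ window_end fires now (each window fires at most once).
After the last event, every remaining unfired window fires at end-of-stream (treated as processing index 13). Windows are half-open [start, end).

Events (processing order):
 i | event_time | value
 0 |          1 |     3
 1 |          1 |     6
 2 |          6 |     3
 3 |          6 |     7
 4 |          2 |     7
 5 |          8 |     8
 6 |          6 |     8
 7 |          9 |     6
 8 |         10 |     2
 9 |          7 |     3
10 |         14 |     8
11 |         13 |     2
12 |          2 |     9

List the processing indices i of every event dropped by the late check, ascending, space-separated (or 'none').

i=0 t=1 v=3: → [1,3); WM=−∞
i=1 t=1 v=6: → [1,3); WM=0
i=2 t=6 v=3: → [6,8); WM=0
i=3 t=6 v=7: → [6,8); WM=5
i=4 t=2 v=7: DROP (t<5-0); WM=5
i=5 t=8 v=8: → [8,10); WM=7
i=6 t=6 v=8: DROP (t<7-0); WM=7
i=7 t=9 v=6: → [8,11); WM=8
i=8 t=10 v=2: → [8,12); WM=8
i=9 t=7 v=3: DROP (t<8-0); WM=9
i=10 t=14 v=8: → [14,16); WM=9
i=11 t=13 v=2: → [13,16); WM=13
i=12 t=2 v=9: DROP (t<13-0); WM=13

4 6 9 12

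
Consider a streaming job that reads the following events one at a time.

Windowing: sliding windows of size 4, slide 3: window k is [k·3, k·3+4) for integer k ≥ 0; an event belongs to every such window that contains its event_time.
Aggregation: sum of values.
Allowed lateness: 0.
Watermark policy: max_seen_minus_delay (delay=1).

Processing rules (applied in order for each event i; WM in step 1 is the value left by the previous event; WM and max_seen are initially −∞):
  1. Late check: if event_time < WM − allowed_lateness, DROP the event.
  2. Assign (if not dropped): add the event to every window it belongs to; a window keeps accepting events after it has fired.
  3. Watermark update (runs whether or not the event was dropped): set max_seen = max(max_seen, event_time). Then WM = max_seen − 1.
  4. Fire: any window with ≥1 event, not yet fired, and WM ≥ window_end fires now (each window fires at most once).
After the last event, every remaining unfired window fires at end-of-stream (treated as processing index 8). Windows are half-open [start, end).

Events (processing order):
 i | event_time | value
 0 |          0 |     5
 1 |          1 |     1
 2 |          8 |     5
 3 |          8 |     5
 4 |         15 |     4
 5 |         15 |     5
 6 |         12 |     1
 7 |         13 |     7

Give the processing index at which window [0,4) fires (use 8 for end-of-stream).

i=0 t=0 v=5: → [0,4); WM=-1
i=1 t=1 v=1: → [0,4); WM=0
i=2 t=8 v=5: → [6,10); WM=7; [0,4) fires=6
i=3 t=8 v=5: → [6,10); WM=7
i=4 t=15 v=4: → [15,19),[12,16); WM=14; [6,10) fires=10
i=5 t=15 v=5: → [15,19),[12,16); WM=14
i=6 t=12 v=1: DROP (t<14-0); WM=14
i=7 t=13 v=7: DROP (t<14-0); WM=14

2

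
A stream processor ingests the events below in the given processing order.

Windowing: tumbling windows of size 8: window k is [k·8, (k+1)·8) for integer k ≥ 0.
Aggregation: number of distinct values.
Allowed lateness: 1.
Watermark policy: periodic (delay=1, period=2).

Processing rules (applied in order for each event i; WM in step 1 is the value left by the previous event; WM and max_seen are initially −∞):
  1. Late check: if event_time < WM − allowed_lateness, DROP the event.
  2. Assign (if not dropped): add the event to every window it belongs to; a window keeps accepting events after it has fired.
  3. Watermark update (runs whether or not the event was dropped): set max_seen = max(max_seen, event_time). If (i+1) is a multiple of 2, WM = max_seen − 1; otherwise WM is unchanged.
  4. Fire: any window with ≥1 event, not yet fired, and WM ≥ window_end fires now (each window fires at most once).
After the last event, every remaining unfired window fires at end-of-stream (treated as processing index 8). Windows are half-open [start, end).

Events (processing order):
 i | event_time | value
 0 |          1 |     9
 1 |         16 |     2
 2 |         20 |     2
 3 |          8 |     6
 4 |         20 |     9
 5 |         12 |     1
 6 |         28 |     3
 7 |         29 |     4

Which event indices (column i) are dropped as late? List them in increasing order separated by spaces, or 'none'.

3 5

i=0 t=1 v=9: → [0,8); WM=−∞
i=1 t=16 v=2: → [16,24); WM=15; [0,8) fires=1
i=2 t=20 v=2: → [16,24); WM=15
i=3 t=8 v=6: DROP (t<15-1); WM=19
i=4 t=20 v=9: → [16,24); WM=19
i=5 t=12 v=1: DROP (t<19-1); WM=19
i=6 t=28 v=3: → [24,32); WM=19
i=7 t=29 v=4: → [24,32); WM=28; [16,24) fires=2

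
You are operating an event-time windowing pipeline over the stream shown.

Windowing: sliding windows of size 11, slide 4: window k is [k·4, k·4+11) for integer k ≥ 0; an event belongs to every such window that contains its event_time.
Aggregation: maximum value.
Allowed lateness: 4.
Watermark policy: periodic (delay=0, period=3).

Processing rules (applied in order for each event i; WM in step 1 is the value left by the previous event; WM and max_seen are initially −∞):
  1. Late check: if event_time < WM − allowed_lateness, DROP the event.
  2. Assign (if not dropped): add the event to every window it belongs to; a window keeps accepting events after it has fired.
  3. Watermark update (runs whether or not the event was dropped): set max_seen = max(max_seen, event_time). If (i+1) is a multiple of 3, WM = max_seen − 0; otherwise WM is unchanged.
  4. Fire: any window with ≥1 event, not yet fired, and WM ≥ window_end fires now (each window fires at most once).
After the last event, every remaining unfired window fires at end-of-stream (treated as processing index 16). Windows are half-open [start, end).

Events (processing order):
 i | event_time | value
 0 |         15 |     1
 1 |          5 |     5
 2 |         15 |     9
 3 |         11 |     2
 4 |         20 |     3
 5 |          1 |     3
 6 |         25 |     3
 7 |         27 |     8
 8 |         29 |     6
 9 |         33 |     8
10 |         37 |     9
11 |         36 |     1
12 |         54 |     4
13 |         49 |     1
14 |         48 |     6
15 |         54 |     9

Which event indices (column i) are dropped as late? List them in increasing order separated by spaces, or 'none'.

i=0 t=15 v=1: → [12,23),[8,19); WM=−∞
i=1 t=5 v=5: → [4,15),[0,11); WM=−∞
i=2 t=15 v=9: → [12,23),[8,19); WM=15; [0,11) fires=5 [4,15) fires=5
i=3 t=11 v=2: → [8,19),[4,15); WM=15
i=4 t=20 v=3: → [20,31),[16,27),[12,23); WM=15
i=5 t=1 v=3: DROP (t<15-4); WM=20; [8,19) fires=9
i=6 t=25 v=3: → [24,35),[20,31),[16,27); WM=20
i=7 t=27 v=8: → [24,35),[20,31); WM=20
i=8 t=29 v=6: → [28,39),[24,35),[20,31); WM=29; [12,23) fires=9 [16,27) fires=3
i=9 t=33 v=8: → [32,43),[28,39),[24,35); WM=29
i=10 t=37 v=9: → [36,47),[32,43),[28,39); WM=29
i=11 t=36 v=1: → [36,47),[32,43),[28,39); WM=37; [20,31) fires=8 [24,35) fires=8
i=12 t=54 v=4: → [52,63),[48,59),[44,55); WM=37
i=13 t=49 v=1: → [48,59),[44,55),[40,51); WM=37
i=14 t=48 v=6: → [48,59),[44,55),[40,51); WM=54; [28,39) fires=9 [32,43) fires=9 [36,47) fires=9 [40,51) fires=6
i=15 t=54 v=9: → [52,63),[48,59),[44,55); WM=54

5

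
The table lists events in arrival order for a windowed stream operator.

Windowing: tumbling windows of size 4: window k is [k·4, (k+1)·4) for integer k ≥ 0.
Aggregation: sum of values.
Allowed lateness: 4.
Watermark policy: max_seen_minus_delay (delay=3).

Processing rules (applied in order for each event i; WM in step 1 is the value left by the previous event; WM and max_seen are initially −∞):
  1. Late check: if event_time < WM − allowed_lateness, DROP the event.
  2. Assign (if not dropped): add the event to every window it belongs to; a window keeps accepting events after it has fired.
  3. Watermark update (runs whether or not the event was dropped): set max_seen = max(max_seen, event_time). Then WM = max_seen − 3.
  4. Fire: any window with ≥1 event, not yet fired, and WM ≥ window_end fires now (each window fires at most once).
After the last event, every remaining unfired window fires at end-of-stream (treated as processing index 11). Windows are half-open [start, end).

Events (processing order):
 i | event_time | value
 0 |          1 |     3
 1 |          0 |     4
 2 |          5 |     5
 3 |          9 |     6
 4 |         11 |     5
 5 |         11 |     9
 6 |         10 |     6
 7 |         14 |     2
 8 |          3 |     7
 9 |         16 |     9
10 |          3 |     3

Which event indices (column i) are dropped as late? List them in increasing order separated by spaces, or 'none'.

8 10

i=0 t=1 v=3: → [0,4); WM=-2
i=1 t=0 v=4: → [0,4); WM=-2
i=2 t=5 v=5: → [4,8); WM=2
i=3 t=9 v=6: → [8,12); WM=6; [0,4) fires=7
i=4 t=11 v=5: → [8,12); WM=8; [4,8) fires=5
i=5 t=11 v=9: → [8,12); WM=8
i=6 t=10 v=6: → [8,12); WM=8
i=7 t=14 v=2: → [12,16); WM=11
i=8 t=3 v=7: DROP (t<11-4); WM=11
i=9 t=16 v=9: → [16,20); WM=13; [8,12) fires=26
i=10 t=3 v=3: DROP (t<13-4); WM=13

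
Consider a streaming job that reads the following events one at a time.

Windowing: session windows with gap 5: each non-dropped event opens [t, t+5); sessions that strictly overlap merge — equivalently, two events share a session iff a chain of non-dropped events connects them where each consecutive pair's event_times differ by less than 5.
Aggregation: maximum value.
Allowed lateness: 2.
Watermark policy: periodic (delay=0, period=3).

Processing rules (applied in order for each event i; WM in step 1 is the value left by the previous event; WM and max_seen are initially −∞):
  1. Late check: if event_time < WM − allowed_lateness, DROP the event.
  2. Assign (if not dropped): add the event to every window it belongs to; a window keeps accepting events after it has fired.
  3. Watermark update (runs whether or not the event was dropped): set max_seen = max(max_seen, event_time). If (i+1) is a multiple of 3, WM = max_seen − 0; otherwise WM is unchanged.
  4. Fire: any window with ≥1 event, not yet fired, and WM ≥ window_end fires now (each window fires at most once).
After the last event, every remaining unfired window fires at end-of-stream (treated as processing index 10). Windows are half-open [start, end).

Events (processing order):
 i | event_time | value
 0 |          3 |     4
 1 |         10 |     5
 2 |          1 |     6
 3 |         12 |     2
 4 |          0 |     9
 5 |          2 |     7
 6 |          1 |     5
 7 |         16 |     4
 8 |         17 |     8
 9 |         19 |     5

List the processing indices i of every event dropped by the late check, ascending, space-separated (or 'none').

4 5 6

i=0 t=3 v=4: → [3,8); WM=−∞
i=1 t=10 v=5: → [10,15); WM=−∞
i=2 t=1 v=6: → [1,8); WM=10
i=3 t=12 v=2: → [10,17); WM=10
i=4 t=0 v=9: DROP (t<10-2); WM=10
i=5 t=2 v=7: DROP (t<10-2); WM=12
i=6 t=1 v=5: DROP (t<12-2); WM=12
i=7 t=16 v=4: → [10,21); WM=12
i=8 t=17 v=8: → [10,22); WM=17
i=9 t=19 v=5: → [10,24); WM=17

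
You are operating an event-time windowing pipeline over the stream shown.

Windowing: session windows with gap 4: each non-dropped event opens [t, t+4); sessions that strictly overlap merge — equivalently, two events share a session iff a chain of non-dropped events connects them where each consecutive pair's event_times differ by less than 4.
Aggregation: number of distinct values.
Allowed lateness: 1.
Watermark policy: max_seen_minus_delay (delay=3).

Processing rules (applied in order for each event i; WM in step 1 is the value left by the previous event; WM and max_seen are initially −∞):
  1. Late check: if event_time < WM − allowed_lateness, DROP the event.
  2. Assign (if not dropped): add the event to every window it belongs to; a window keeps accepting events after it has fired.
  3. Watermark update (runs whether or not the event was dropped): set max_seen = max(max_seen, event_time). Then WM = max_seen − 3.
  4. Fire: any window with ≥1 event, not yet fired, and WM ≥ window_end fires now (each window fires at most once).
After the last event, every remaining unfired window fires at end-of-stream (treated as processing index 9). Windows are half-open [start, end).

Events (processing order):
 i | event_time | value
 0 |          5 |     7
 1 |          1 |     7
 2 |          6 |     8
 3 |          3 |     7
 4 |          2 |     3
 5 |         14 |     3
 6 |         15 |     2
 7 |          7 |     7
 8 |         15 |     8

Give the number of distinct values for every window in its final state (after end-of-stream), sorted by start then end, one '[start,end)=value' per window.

[1,10)=3 [14,19)=3

i=0 t=5 v=7: → [5,9); WM=2
i=1 t=1 v=7: → [1,5); WM=2
i=2 t=6 v=8: → [5,10); WM=3
i=3 t=3 v=7: → [1,10); WM=3
i=4 t=2 v=3: → [1,10); WM=3
i=5 t=14 v=3: → [14,18); WM=11
i=6 t=15 v=2: → [14,19); WM=12
i=7 t=7 v=7: DROP (t<12-1); WM=12
i=8 t=15 v=8: → [14,19); WM=12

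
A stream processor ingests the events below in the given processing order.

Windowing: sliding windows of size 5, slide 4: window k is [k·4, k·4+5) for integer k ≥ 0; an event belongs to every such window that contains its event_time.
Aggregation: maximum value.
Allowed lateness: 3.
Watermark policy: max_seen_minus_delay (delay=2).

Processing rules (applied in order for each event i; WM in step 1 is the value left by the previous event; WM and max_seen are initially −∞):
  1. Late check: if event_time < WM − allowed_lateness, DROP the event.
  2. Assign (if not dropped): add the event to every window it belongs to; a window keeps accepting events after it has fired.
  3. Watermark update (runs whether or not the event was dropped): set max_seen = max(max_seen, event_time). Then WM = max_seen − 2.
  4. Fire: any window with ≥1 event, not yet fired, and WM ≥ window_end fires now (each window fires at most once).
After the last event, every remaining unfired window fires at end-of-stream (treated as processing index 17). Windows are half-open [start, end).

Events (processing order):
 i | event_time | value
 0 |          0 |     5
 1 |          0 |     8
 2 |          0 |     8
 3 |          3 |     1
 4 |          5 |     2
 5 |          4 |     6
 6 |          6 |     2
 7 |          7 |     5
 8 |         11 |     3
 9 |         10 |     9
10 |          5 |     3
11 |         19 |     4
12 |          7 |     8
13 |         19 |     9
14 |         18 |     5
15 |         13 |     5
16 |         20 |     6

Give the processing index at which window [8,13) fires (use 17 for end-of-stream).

11

i=0 t=0 v=5: → [0,5); WM=-2
i=1 t=0 v=8: → [0,5); WM=-2
i=2 t=0 v=8: → [0,5); WM=-2
i=3 t=3 v=1: → [0,5); WM=1
i=4 t=5 v=2: → [4,9); WM=3
i=5 t=4 v=6: → [4,9),[0,5); WM=3
i=6 t=6 v=2: → [4,9); WM=4
i=7 t=7 v=5: → [4,9); WM=5; [0,5) fires=8
i=8 t=11 v=3: → [8,13); WM=9; [4,9) fires=6
i=9 t=10 v=9: → [8,13); WM=9
i=10 t=5 v=3: DROP (t<9-3); WM=9
i=11 t=19 v=4: → [16,21); WM=17; [8,13) fires=9
i=12 t=7 v=8: DROP (t<17-3); WM=17
i=13 t=19 v=9: → [16,21); WM=17
i=14 t=18 v=5: → [16,21); WM=17
i=15 t=13 v=5: DROP (t<17-3); WM=17
i=16 t=20 v=6: → [20,25),[16,21); WM=18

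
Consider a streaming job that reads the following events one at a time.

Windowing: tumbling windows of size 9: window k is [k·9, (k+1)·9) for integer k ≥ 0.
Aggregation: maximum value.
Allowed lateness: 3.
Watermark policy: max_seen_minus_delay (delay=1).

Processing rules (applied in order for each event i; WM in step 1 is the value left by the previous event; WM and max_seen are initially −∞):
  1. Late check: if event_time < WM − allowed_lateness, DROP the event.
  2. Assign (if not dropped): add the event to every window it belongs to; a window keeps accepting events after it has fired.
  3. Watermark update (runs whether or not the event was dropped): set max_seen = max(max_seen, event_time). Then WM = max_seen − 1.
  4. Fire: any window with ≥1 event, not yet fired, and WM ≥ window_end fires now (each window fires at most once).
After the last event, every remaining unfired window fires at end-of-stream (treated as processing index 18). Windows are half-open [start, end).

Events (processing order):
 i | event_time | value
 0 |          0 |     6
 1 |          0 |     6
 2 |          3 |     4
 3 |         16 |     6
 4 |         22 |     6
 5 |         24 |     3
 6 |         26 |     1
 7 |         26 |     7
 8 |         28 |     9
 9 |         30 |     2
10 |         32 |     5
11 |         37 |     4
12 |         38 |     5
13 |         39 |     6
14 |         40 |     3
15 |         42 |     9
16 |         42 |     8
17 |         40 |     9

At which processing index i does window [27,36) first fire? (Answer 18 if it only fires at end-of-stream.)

i=0 t=0 v=6: → [0,9); WM=-1
i=1 t=0 v=6: → [0,9); WM=-1
i=2 t=3 v=4: → [0,9); WM=2
i=3 t=16 v=6: → [9,18); WM=15; [0,9) fires=6
i=4 t=22 v=6: → [18,27); WM=21; [9,18) fires=6
i=5 t=24 v=3: → [18,27); WM=23
i=6 t=26 v=1: → [18,27); WM=25
i=7 t=26 v=7: → [18,27); WM=25
i=8 t=28 v=9: → [27,36); WM=27; [18,27) fires=7
i=9 t=30 v=2: → [27,36); WM=29
i=10 t=32 v=5: → [27,36); WM=31
i=11 t=37 v=4: → [36,45); WM=36; [27,36) fires=9
i=12 t=38 v=5: → [36,45); WM=37
i=13 t=39 v=6: → [36,45); WM=38
i=14 t=40 v=3: → [36,45); WM=39
i=15 t=42 v=9: → [36,45); WM=41
i=16 t=42 v=8: → [36,45); WM=41
i=17 t=40 v=9: → [36,45); WM=41

11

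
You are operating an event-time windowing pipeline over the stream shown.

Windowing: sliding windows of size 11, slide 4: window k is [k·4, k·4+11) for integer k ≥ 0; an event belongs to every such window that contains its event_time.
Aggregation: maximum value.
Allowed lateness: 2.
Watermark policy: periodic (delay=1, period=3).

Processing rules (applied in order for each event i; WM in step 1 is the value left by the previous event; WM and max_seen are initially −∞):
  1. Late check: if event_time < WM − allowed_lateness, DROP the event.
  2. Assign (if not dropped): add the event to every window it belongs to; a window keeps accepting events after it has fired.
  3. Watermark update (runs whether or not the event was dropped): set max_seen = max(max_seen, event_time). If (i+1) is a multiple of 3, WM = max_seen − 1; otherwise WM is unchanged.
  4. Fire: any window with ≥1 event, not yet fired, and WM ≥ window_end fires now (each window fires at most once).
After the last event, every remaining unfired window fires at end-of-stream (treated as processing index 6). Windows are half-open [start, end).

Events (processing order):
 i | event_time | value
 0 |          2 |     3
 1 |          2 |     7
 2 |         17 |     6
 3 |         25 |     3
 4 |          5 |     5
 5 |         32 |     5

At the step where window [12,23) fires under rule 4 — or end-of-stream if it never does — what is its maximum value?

i=0 t=2 v=3: → [0,11); WM=−∞
i=1 t=2 v=7: → [0,11); WM=−∞
i=2 t=17 v=6: → [16,27),[12,23),[8,19); WM=16; [0,11) fires=7
i=3 t=25 v=3: → [24,35),[20,31),[16,27); WM=16
i=4 t=5 v=5: DROP (t<16-2); WM=16
i=5 t=32 v=5: → [32,43),[28,39),[24,35); WM=31; [8,19) fires=6 [12,23) fires=6 [16,27) fires=6 [20,31) fires=3

6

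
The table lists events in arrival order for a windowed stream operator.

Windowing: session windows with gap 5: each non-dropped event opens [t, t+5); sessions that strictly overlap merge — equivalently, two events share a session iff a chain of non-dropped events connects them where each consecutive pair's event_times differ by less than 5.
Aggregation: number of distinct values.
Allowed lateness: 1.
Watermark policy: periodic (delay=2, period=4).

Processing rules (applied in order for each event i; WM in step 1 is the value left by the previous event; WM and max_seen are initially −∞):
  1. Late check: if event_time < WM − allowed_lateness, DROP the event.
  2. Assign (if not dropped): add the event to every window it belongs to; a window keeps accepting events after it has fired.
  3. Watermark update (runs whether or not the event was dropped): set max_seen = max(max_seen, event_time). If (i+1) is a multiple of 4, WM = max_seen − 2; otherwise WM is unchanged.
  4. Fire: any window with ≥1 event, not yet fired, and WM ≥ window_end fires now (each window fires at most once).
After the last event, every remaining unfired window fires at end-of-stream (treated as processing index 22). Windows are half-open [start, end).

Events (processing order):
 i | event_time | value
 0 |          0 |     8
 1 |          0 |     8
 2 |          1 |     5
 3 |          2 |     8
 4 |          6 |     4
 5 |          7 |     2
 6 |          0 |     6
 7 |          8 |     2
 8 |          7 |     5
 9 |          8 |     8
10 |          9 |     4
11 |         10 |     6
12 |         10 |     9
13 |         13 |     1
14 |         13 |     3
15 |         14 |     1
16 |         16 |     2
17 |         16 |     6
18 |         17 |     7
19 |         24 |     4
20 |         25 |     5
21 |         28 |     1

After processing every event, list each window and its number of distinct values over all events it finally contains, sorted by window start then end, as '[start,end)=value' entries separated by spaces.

i=0 t=0 v=8: → [0,5); WM=−∞
i=1 t=0 v=8: → [0,5); WM=−∞
i=2 t=1 v=5: → [0,6); WM=−∞
i=3 t=2 v=8: → [0,7); WM=0
i=4 t=6 v=4: → [0,11); WM=0
i=5 t=7 v=2: → [0,12); WM=0
i=6 t=0 v=6: → [0,12); WM=0
i=7 t=8 v=2: → [0,13); WM=6
i=8 t=7 v=5: → [0,13); WM=6
i=9 t=8 v=8: → [0,13); WM=6
i=10 t=9 v=4: → [0,14); WM=6
i=11 t=10 v=6: → [0,15); WM=8
i=12 t=10 v=9: → [0,15); WM=8
i=13 t=13 v=1: → [0,18); WM=8
i=14 t=13 v=3: → [0,18); WM=8
i=15 t=14 v=1: → [0,19); WM=12
i=16 t=16 v=2: → [0,21); WM=12
i=17 t=16 v=6: → [0,21); WM=12
i=18 t=17 v=7: → [0,22); WM=12
i=19 t=24 v=4: → [24,29); WM=22
i=20 t=25 v=5: → [24,30); WM=22
i=21 t=28 v=1: → [24,33); WM=22

[0,22)=9 [24,33)=3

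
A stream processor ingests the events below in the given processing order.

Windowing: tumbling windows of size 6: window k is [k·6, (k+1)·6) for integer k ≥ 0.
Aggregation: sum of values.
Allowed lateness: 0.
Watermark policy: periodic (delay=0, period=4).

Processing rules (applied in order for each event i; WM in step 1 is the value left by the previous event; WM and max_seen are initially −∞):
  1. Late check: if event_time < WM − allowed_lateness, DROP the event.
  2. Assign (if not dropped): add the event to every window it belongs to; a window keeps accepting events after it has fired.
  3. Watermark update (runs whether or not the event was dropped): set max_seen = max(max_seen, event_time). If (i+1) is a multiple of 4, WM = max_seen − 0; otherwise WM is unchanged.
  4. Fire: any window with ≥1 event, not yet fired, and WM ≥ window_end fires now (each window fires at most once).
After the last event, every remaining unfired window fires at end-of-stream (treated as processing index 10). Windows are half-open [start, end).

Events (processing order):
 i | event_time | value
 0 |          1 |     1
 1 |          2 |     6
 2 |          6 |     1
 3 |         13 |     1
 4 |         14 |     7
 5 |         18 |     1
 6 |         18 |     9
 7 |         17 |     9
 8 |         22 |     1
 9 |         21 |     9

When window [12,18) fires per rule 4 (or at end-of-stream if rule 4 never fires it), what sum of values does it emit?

17

i=0 t=1 v=1: → [0,6); WM=−∞
i=1 t=2 v=6: → [0,6); WM=−∞
i=2 t=6 v=1: → [6,12); WM=−∞
i=3 t=13 v=1: → [12,18); WM=13; [0,6) fires=7 [6,12) fires=1
i=4 t=14 v=7: → [12,18); WM=13
i=5 t=18 v=1: → [18,24); WM=13
i=6 t=18 v=9: → [18,24); WM=13
i=7 t=17 v=9: → [12,18); WM=18; [12,18) fires=17
i=8 t=22 v=1: → [18,24); WM=18
i=9 t=21 v=9: → [18,24); WM=18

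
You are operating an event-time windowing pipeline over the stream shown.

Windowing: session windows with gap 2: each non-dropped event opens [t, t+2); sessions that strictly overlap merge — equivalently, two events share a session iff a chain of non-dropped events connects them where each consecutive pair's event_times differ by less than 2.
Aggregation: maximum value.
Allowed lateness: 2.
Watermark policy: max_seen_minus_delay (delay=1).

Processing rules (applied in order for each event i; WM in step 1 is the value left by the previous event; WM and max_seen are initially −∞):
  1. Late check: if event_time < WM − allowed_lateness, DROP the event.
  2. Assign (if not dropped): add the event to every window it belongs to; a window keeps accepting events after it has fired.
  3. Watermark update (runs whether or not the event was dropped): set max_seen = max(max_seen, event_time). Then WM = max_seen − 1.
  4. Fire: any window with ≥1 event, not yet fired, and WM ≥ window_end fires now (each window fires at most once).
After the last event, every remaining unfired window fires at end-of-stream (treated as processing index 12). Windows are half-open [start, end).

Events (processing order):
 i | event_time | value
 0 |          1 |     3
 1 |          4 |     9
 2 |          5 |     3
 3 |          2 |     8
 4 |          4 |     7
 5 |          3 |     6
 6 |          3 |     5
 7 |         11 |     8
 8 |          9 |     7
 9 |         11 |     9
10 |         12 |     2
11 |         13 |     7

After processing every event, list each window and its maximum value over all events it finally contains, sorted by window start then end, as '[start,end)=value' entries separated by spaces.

i=0 t=1 v=3: → [1,3); WM=0
i=1 t=4 v=9: → [4,6); WM=3
i=2 t=5 v=3: → [4,7); WM=4
i=3 t=2 v=8: → [1,4); WM=4
i=4 t=4 v=7: → [4,7); WM=4
i=5 t=3 v=6: → [1,7); WM=4
i=6 t=3 v=5: → [1,7); WM=4
i=7 t=11 v=8: → [11,13); WM=10
i=8 t=9 v=7: → [9,11); WM=10
i=9 t=11 v=9: → [11,13); WM=10
i=10 t=12 v=2: → [11,14); WM=11
i=11 t=13 v=7: → [11,15); WM=12

[1,7)=9 [9,11)=7 [11,15)=9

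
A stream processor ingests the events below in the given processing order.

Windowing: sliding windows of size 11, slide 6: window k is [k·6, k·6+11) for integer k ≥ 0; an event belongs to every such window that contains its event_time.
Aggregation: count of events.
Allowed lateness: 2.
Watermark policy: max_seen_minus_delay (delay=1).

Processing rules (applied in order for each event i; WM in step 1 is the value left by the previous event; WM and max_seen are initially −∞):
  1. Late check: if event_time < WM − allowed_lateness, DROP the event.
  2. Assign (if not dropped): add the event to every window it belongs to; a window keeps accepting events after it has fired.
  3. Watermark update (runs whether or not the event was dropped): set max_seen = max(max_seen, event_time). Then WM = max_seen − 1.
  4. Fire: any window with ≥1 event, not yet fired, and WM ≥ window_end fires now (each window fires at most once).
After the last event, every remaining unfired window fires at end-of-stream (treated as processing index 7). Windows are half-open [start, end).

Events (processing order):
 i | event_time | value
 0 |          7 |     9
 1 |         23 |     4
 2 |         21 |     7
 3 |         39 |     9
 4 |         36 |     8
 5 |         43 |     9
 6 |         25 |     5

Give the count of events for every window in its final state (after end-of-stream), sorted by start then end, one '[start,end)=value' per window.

[0,11)=1 [6,17)=1 [12,23)=1 [18,29)=2 [30,41)=2 [36,47)=3 [42,53)=1

i=0 t=7 v=9: → [6,17),[0,11); WM=6
i=1 t=23 v=4: → [18,29); WM=22; [0,11) fires=1 [6,17) fires=1
i=2 t=21 v=7: → [18,29),[12,23); WM=22
i=3 t=39 v=9: → [36,47),[30,41); WM=38; [12,23) fires=1 [18,29) fires=2
i=4 t=36 v=8: → [36,47),[30,41); WM=38
i=5 t=43 v=9: → [42,53),[36,47); WM=42; [30,41) fires=2
i=6 t=25 v=5: DROP (t<42-2); WM=42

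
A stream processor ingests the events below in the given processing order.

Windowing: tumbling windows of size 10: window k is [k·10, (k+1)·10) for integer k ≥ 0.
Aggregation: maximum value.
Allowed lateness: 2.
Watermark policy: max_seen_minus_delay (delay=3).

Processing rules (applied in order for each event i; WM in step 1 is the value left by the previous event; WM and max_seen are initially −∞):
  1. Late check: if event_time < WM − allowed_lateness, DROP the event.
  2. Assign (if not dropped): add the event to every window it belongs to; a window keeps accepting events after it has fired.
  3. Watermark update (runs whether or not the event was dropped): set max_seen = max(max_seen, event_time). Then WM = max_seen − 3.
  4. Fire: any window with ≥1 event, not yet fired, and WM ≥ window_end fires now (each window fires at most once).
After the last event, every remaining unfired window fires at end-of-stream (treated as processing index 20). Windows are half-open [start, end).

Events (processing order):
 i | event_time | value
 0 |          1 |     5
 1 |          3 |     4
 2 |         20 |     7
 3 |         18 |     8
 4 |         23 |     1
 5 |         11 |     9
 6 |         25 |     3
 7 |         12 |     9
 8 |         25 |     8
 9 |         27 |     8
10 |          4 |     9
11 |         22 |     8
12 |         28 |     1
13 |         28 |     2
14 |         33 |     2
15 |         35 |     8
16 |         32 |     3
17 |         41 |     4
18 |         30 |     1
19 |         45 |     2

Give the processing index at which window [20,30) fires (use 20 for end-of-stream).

14

i=0 t=1 v=5: → [0,10); WM=-2
i=1 t=3 v=4: → [0,10); WM=0
i=2 t=20 v=7: → [20,30); WM=17; [0,10) fires=5
i=3 t=18 v=8: → [10,20); WM=17
i=4 t=23 v=1: → [20,30); WM=20; [10,20) fires=8
i=5 t=11 v=9: DROP (t<20-2); WM=20
i=6 t=25 v=3: → [20,30); WM=22
i=7 t=12 v=9: DROP (t<22-2); WM=22
i=8 t=25 v=8: → [20,30); WM=22
i=9 t=27 v=8: → [20,30); WM=24
i=10 t=4 v=9: DROP (t<24-2); WM=24
i=11 t=22 v=8: → [20,30); WM=24
i=12 t=28 v=1: → [20,30); WM=25
i=13 t=28 v=2: → [20,30); WM=25
i=14 t=33 v=2: → [30,40); WM=30; [20,30) fires=8
i=15 t=35 v=8: → [30,40); WM=32
i=16 t=32 v=3: → [30,40); WM=32
i=17 t=41 v=4: → [40,50); WM=38
i=18 t=30 v=1: DROP (t<38-2); WM=38
i=19 t=45 v=2: → [40,50); WM=42; [30,40) fires=8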